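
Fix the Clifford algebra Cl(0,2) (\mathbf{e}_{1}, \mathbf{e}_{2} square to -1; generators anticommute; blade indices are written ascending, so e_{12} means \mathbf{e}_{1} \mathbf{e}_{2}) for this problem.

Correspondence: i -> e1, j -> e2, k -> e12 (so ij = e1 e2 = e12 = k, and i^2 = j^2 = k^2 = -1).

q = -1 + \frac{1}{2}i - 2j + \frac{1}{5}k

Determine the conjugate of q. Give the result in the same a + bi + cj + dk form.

In blades: q = -1 + \frac{1}{2} e_{1} - 2 e_{2} + \frac{1}{5} e_{12}.
Conjugation here is Clifford conjugation: the scalar is fixed and the grade-1 and grade-2 blades all flip sign, giving -1 - \frac{1}{2} e_{1} + 2 e_{2} - \frac{1}{5} e_{12}; translating back:
Answer: -1 - \frac{1}{2}i + 2j - \frac{1}{5}k


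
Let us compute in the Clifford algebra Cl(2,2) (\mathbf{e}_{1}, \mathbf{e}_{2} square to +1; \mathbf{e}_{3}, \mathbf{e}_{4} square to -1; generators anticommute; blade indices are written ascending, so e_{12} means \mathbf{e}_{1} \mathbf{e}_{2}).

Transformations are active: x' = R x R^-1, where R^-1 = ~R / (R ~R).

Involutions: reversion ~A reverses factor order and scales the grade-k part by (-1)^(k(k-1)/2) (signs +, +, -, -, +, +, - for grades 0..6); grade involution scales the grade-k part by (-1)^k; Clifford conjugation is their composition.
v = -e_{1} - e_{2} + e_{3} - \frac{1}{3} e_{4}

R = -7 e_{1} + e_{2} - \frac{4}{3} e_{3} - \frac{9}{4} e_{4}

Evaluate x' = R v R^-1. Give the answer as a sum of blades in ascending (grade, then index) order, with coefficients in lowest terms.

~R = -7 e_{1} + e_{2} - \frac{4}{3} e_{3} - \frac{9}{4} e_{4}, and R ~R = \frac{6215}{144}, so R^-1 = ~R / (\frac{6215}{144}).
R v = \frac{79}{12} + 8 e_{12} - \frac{25}{3} e_{13} + \frac{1}{12} e_{14} - \frac{1}{3} e_{23} - \frac{31}{12} e_{24} + \frac{97}{36} e_{34}
Answer: -\frac{7057}{6215} e_{1} + \frac{8111}{6215} e_{2} - \frac{8743}{6215} e_{3} - \frac{6583}{18645} e_{4}


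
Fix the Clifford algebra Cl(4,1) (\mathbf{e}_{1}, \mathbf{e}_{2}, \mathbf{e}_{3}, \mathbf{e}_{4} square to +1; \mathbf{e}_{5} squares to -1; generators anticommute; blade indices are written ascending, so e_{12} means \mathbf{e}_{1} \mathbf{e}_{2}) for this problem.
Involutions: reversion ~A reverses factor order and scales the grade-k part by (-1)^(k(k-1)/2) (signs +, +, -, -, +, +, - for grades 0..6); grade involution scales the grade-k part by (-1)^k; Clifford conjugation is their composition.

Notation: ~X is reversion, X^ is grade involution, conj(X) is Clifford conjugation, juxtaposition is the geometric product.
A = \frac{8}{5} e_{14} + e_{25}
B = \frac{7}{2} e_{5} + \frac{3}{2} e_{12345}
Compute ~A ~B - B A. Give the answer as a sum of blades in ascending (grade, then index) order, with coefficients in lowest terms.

first term: \frac{7}{2} e_{2} - \frac{3}{2} e_{134} - \frac{28}{5} e_{145} + \frac{12}{5} e_{235}
second term: \frac{7}{2} e_{2} + \frac{3}{2} e_{134} + \frac{28}{5} e_{145} - \frac{12}{5} e_{235}
Answer: -3 e_{134} - \frac{56}{5} e_{145} + \frac{24}{5} e_{235}


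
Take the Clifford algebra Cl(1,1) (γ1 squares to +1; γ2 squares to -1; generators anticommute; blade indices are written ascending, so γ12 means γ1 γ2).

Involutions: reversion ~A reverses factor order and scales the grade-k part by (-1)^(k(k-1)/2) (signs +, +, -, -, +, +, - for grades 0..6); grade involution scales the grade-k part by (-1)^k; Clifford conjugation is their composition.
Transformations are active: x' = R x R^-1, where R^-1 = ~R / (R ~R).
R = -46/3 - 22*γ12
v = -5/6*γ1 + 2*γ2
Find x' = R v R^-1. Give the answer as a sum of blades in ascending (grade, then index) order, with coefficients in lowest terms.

~R = -46/3 + 22*γ12, and R ~R = -2240/9, so R^-1 = ~R / (-2240/9).
R v = 511/9*γ1 - 49*γ2
Answer: 1879/240*γ1 - 643/80*γ2


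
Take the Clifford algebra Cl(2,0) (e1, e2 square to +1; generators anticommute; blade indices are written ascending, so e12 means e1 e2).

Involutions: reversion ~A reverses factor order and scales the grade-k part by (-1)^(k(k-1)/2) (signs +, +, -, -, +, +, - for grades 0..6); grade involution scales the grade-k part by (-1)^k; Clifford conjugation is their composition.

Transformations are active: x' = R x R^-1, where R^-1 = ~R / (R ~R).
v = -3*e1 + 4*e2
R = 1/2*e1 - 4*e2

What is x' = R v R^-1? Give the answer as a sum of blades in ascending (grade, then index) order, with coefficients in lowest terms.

~R = 1/2*e1 - 4*e2, and R ~R = 65/4, so R^-1 = ~R / (65/4).
R v = -35/2 - 10*e12
Answer: 25/13*e1 + 60/13*e2


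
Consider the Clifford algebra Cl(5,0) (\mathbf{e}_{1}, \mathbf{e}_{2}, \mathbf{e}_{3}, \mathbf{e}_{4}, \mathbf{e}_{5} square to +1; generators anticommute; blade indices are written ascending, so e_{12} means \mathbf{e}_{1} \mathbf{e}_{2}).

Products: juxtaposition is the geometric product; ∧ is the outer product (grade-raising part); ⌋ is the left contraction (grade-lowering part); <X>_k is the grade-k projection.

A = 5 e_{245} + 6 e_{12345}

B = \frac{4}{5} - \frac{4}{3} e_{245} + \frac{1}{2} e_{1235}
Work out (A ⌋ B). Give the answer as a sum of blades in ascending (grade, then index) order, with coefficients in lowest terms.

step 1: \frac{20}{3}
Answer: \frac{20}{3}


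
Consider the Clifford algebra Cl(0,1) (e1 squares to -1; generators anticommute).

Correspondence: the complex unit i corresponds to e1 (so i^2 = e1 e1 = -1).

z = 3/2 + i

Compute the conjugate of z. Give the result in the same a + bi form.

In blades: z = 3/2 + e1.
Conjugation here is Clifford conjugation: the scalar is fixed and the grade-1 and grade-2 blades all flip sign, giving 3/2 - e1; translating back:
Answer: 3/2 - i


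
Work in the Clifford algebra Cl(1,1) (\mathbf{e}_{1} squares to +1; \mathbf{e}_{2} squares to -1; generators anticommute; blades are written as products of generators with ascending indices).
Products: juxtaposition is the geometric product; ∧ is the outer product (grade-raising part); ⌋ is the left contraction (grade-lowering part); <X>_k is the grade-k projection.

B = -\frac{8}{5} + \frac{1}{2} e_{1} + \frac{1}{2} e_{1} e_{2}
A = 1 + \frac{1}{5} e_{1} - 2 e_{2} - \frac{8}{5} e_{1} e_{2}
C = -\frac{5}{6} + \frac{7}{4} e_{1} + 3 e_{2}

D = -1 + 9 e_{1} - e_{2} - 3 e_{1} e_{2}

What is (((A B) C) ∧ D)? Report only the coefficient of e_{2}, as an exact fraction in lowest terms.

step 1: -\frac{23}{10} - \frac{41}{50} e_{1} + \frac{41}{10} e_{2} + \frac{203}{50} e_{1} e_{2}
step 2: -\frac{7091}{600} - \frac{9313}{600} e_{1} - \frac{10453}{600} e_{2} - \frac{7811}{600} e_{1} e_{2}
step 3: \frac{7091}{600} - \frac{27253}{300} e_{1} + \frac{731}{25} e_{2} + \frac{22079}{100} e_{1} e_{2}
Answer: \frac{731}{25}


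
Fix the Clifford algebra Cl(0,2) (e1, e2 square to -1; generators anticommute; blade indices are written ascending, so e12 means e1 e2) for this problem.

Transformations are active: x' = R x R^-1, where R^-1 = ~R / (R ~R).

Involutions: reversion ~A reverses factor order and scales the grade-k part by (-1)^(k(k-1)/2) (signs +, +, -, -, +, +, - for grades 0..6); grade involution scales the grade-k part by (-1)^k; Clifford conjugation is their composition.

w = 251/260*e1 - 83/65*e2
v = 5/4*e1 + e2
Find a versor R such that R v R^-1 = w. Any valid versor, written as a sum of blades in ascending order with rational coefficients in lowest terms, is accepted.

Construction: equal norms (both -41/16) license R = v + w = 144/65*e1 - 18/65*e2 — nothing changes along that direction, while (v - w)/2 changes sign, so v maps onto w.
Answer: 144/65*e1 - 18/65*e2


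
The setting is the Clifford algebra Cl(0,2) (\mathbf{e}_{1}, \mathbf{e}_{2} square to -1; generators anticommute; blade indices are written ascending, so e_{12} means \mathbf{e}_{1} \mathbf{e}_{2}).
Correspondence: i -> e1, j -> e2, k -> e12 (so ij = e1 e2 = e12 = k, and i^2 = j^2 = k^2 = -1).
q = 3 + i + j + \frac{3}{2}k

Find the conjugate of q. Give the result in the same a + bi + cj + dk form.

In blades: q = 3 + e_{1} + e_{2} + \frac{3}{2} e_{12}.
Conjugation here is Clifford conjugation: the scalar is fixed and the grade-1 and grade-2 blades all flip sign, giving 3 - e_{1} - e_{2} - \frac{3}{2} e_{12}; translating back:
Answer: 3 - i - j - \frac{3}{2}k


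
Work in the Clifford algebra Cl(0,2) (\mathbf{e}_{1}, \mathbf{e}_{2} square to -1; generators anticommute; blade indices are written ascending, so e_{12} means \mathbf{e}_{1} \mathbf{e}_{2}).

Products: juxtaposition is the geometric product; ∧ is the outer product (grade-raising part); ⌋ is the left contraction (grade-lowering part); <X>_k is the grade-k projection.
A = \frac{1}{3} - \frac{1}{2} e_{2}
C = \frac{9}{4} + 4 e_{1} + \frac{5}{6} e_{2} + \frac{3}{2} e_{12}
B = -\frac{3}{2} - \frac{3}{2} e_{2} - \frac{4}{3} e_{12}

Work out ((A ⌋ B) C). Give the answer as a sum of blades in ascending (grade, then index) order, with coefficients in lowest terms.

step 1: -\frac{5}{4} + \frac{2}{3} e_{1} - \frac{1}{2} e_{2} - \frac{4}{9} e_{12}
step 2: -\frac{211}{48} - \frac{419}{108} e_{1} - \frac{89}{18} e_{2} - \frac{23}{72} e_{12}
Answer: -\frac{211}{48} - \frac{419}{108} e_{1} - \frac{89}{18} e_{2} - \frac{23}{72} e_{12}


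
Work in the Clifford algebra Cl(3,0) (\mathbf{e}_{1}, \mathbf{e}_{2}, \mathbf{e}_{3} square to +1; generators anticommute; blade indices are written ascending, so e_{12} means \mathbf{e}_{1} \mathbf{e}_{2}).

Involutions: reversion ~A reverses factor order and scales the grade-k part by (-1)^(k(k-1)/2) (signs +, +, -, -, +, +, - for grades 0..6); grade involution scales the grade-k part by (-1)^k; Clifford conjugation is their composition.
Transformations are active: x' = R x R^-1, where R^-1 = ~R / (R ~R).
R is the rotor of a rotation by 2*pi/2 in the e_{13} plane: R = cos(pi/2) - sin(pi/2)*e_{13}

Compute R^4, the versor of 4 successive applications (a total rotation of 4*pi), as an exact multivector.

Because a rotor carries half the rotation angle, composing 4 copies of this e_{13}-plane rotor multiplies the phase: 4*(pi/2) = 2 \pi, hence R^4 = cos(2 \pi) - sin(2 \pi)*e_{13}.
cos(2 \pi) = 1 and sin(2 \pi) = 0, so R^4 = 1. The total rotation 4*pi is 2 full turns, so every vector returns to itself, yet the rotor is +1, back on the identity sheet (an even number of 2*pi turns).
Answer: 1


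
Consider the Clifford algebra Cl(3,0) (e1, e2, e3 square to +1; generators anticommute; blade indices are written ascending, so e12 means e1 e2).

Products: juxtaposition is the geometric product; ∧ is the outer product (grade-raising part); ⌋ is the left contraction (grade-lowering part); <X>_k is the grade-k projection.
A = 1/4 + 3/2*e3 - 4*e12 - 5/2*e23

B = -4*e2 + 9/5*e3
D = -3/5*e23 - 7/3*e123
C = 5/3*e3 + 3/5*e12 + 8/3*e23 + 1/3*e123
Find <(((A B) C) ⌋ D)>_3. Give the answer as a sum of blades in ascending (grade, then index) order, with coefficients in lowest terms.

step 1: 27/10 + 16*e1 - 11/2*e2 - 191/20*e3 + 6*e23 - 36/5*e123
step 2: -1771/60 + 41/2*e1 + 676/15*e2 - 877/150*e3 - 4069/300*e12 + 249/10*e13 + 101/30*e23 + 11351/300*e123
step 3: 3251/36 + 707/90*e1 - 7701/125*e2 - 52819/900*e3 + 6139/450*e12 + 4732/45*e13 - 9037/300*e23 + 12397/180*e123
step 4: 12397/180*e123
Answer: 12397/180*e123


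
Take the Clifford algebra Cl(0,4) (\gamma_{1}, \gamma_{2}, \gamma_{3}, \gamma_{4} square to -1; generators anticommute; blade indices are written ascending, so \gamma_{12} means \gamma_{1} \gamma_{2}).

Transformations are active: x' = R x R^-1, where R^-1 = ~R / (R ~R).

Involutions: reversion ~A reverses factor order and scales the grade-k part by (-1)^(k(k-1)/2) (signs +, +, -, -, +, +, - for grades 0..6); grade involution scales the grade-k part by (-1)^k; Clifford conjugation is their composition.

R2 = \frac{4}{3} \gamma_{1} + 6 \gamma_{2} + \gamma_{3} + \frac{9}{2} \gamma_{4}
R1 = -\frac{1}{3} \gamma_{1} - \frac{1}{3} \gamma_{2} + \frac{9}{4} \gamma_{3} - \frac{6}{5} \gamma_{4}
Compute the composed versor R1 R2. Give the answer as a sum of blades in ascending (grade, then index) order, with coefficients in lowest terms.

Distribute over the terms of R1 (each basis-blade product reordered to ascending indices, repeated generators contracted through their squares):
(-\frac{1}{3} \gamma_{1}) R2 = \frac{4}{9} - 2 \gamma_{12} - \frac{1}{3} \gamma_{13} - \frac{3}{2} \gamma_{14}
(-\frac{1}{3} \gamma_{2}) R2 = 2 + \frac{4}{9} \gamma_{12} - \frac{1}{3} \gamma_{23} - \frac{3}{2} \gamma_{24}
(\frac{9}{4} \gamma_{3}) R2 = -\frac{9}{4} - 3 \gamma_{13} - \frac{27}{2} \gamma_{23} + \frac{81}{8} \gamma_{34}
(-\frac{6}{5} \gamma_{4}) R2 = \frac{27}{5} + \frac{8}{5} \gamma_{14} + \frac{36}{5} \gamma_{24} + \frac{6}{5} \gamma_{34}
Summing the partial products and collecting blades:
Answer: \frac{1007}{180} - \frac{14}{9} \gamma_{12} - \frac{10}{3} \gamma_{13} + \frac{1}{10} \gamma_{14} - \frac{83}{6} \gamma_{23} + \frac{57}{10} \gamma_{24} + \frac{453}{40} \gamma_{34}


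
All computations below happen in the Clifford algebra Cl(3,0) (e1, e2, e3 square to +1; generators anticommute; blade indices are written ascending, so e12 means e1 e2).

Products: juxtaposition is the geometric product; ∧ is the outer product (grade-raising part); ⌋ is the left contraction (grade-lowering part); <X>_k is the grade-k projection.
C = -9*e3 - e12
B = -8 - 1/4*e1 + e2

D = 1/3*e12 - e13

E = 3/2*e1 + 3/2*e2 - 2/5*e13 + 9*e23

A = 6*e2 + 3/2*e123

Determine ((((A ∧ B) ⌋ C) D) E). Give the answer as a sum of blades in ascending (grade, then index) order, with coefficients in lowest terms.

step 1: -48*e2 + 3/2*e12 - 12*e123
step 2: 3/2 - 48*e1
step 3: -16*e2 + 48*e3 + 1/2*e12 - 3/2*e13
step 4: -123/5 + 399/20*e1 - 1731/4*e2 - 567/4*e3 + 75/2*e12 - 135/2*e13 - 359/5*e23 - 83/20*e123
Answer: -123/5 + 399/20*e1 - 1731/4*e2 - 567/4*e3 + 75/2*e12 - 135/2*e13 - 359/5*e23 - 83/20*e123


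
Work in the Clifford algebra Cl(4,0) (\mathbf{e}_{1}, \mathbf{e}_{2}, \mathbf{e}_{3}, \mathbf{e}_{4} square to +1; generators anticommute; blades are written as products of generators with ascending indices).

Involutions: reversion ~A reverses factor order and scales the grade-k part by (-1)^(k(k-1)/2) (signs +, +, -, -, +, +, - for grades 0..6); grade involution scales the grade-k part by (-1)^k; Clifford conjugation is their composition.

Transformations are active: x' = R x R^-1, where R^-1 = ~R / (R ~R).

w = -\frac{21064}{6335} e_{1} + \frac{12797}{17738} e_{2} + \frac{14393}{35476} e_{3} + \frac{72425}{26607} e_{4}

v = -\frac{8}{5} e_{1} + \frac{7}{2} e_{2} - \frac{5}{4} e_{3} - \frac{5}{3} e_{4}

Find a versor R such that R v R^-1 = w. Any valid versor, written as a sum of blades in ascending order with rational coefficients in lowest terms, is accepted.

Since q(v) = q(w) = \frac{68941}{3600}, the sum R = v + w = -\frac{6240}{1267} e_{1} + \frac{37440}{8869} e_{2} - \frac{7488}{8869} e_{3} + \frac{9360}{8869} e_{4} does the job whenever invertible.
Answer: -\frac{6240}{1267} e_{1} + \frac{37440}{8869} e_{2} - \frac{7488}{8869} e_{3} + \frac{9360}{8869} e_{4}


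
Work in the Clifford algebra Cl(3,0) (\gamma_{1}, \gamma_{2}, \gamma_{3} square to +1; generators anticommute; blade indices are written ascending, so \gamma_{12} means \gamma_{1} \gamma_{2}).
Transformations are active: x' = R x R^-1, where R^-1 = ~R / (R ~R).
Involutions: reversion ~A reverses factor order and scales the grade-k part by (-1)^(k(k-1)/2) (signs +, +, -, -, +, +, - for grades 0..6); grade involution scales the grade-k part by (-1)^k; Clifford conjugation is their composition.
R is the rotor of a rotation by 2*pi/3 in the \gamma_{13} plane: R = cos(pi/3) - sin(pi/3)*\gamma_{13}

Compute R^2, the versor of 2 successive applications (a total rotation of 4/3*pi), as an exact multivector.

Half-angle bookkeeping: 2 applications in \gamma_{13} add up to rotor phase 2*pi/3 = \frac{2 \pi}{3}, so R^2 = cos(\frac{2 \pi}{3}) - sin(\frac{2 \pi}{3})*\gamma_{13}.
cos(\frac{2 \pi}{3}) = - \frac{1}{2} and sin(\frac{2 \pi}{3}) = \frac{\sqrt{3}}{2}, so R^2 = -\frac{1}{2} - \frac{\sqrt{3}}{2} \gamma_{13}. The net rotation is 4/3*pi; the rotor keeps the half-angle phase exactly.
Answer: -\frac{1}{2} - \frac{\sqrt{3}}{2} \gamma_{13}


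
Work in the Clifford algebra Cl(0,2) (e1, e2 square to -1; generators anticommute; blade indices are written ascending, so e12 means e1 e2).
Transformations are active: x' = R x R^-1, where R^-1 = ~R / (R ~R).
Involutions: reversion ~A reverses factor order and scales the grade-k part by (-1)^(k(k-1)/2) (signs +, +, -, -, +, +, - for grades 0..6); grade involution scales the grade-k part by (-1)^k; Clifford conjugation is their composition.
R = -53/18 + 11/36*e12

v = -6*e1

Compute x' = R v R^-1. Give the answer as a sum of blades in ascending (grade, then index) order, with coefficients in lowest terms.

~R = -53/18 - 11/36*e12, and R ~R = 11357/1296, so R^-1 = ~R / (11357/1296).
R v = 53/3*e1 - 11/6*e2
Answer: -66690/11357*e1 + 13992/11357*e2


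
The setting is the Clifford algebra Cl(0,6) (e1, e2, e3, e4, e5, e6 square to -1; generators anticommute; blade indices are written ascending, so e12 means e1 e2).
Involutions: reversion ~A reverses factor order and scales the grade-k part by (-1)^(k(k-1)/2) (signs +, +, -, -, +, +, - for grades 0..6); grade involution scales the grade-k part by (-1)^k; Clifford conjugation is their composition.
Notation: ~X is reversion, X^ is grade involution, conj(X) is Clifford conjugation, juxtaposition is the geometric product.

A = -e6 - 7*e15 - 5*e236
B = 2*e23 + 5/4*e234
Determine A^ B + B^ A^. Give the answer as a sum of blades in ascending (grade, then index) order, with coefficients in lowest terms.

first term: -10*e6 + 25/4*e46 + 2*e236 - 14*e1235 - 5/4*e2346 + 35/4*e12345
second term: -10*e6 + 25/4*e46 + 2*e236 - 14*e1235 - 5/4*e2346 - 35/4*e12345
Answer: -20*e6 + 25/2*e46 + 4*e236 - 28*e1235 - 5/2*e2346


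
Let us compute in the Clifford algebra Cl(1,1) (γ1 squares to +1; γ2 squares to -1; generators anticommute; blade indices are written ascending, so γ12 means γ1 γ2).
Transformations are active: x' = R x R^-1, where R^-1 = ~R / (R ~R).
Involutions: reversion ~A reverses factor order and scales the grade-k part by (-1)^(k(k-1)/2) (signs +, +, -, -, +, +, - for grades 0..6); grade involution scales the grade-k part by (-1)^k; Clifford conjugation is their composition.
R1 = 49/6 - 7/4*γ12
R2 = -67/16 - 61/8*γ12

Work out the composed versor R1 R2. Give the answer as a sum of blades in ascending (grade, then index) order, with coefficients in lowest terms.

Distribute over the terms of R1 (each basis-blade product reordered to ascending indices, repeated generators contracted through their squares):
(49/6) R2 = -3283/96 - 2989/48*γ12
(-7/4*γ12) R2 = 427/32 + 469/64*γ12
Summing the partial products and collecting blades:
Answer: -1001/48 - 10549/192*γ12


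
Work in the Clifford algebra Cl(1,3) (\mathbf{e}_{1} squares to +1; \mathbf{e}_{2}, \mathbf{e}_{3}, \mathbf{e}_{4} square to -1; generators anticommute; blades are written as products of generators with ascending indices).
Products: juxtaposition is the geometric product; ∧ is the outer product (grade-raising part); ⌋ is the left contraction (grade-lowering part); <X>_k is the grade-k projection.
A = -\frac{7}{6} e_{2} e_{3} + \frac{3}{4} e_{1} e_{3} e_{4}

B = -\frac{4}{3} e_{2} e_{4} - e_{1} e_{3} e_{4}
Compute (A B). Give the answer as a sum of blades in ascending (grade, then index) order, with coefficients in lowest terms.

step 1: \frac{3}{4} + \frac{14}{9} e_{3} e_{4} + e_{1} e_{2} e_{3} - \frac{7}{6} e_{1} e_{2} e_{4}
Answer: \frac{3}{4} + \frac{14}{9} e_{3} e_{4} + e_{1} e_{2} e_{3} - \frac{7}{6} e_{1} e_{2} e_{4}


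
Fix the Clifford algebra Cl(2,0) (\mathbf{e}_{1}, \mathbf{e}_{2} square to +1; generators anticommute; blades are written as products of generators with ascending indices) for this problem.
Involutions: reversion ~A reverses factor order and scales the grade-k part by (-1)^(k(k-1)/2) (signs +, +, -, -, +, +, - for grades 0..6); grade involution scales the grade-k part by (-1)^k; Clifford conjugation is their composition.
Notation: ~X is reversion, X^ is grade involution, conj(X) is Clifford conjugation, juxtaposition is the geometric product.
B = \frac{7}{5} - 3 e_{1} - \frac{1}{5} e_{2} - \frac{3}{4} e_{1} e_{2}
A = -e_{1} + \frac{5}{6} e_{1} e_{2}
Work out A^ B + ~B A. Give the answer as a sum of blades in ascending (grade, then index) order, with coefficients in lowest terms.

first term: -\frac{19}{8} + \frac{37}{30} e_{1} + \frac{7}{4} e_{2} + \frac{29}{30} e_{1} e_{2}
second term: \frac{19}{8} - \frac{37}{30} e_{1} - \frac{7}{4} e_{2} + \frac{29}{30} e_{1} e_{2}
Answer: \frac{29}{15} e_{1} e_{2}


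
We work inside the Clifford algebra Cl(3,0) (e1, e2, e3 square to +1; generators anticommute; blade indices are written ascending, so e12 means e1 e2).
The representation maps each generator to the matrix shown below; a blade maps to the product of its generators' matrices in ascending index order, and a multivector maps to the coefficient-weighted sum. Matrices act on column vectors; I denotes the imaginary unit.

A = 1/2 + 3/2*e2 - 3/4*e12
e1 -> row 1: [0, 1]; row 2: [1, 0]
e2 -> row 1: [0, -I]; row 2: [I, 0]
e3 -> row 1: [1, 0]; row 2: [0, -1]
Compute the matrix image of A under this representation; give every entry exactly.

Bivector images (products of the table entries): rho(e12) = rho(e1)rho(e2) = row 1: [I, 0]; row 2: [0, -I].
M = (1/2)*1 + (3/2)*rho(e2) + (-3/4)*rho(e12), summed entrywise (1 is the identity matrix):
Answer: row 1: [1/2 - 3*I/4, -3*I/2]; row 2: [3*I/2, 1/2 + 3*I/4]


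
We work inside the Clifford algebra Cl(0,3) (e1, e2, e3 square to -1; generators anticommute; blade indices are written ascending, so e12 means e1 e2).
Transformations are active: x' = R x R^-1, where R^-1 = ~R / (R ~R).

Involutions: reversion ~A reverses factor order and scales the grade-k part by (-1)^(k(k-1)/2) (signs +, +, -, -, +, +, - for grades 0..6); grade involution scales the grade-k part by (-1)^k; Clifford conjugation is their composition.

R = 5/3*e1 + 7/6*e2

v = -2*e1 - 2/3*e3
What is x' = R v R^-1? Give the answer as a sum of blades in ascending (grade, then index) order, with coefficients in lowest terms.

~R = 5/3*e1 + 7/6*e2, and R ~R = -149/36, so R^-1 = ~R / (-149/36).
R v = 10/3 + 7/3*e12 - 10/9*e13 - 7/9*e23
Answer: -102/149*e1 - 280/149*e2 + 2/3*e3


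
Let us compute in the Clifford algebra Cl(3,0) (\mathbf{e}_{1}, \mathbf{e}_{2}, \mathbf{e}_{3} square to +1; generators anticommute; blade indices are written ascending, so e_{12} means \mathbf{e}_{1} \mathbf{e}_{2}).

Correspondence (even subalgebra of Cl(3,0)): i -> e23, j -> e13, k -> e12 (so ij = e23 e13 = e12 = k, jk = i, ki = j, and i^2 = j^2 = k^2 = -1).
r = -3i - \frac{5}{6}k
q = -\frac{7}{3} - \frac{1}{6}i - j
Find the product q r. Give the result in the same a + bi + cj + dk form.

In blades: q = -\frac{7}{3} - e_{13} - \frac{1}{6} e_{23}, r = -\frac{5}{6} e_{12} - 3 e_{23}.
Distribute q over r term by term (generator squares from the signature, products reordered to ascending indices): (-\frac{7}{3})*r = \frac{35}{18} e_{12} + 7 e_{23}; (-e_{13})*r = -3 e_{12} + \frac{5}{6} e_{23}; (-\frac{1}{6} e_{23})*r = -\frac{1}{2} - \frac{5}{36} e_{13}.
Sum: -\frac{1}{2} - \frac{19}{18} e_{12} - \frac{5}{36} e_{13} + \frac{47}{6} e_{23}; translating back through the correspondence:
Answer: -\frac{1}{2} + \frac{47}{6}i - \frac{5}{36}j - \frac{19}{18}k


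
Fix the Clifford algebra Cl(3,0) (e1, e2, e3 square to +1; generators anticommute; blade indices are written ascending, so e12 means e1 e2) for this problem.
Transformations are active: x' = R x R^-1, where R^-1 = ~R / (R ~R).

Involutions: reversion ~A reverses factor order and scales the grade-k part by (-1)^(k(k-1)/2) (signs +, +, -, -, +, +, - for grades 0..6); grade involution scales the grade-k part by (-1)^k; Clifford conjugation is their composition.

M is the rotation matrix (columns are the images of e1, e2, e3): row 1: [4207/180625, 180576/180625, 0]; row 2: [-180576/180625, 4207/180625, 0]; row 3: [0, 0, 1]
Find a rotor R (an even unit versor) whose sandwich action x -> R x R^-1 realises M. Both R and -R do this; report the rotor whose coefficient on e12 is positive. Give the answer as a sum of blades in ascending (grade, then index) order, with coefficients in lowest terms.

Method: write R = a + b12*e12 + b13*e13 + b23*e23 with a^2 + b12^2 + b13^2 + b23^2 = 1 (so R^-1 = ~R). Expanding the columns R e_j ~R gives tr M = 4a^2 - 1 and, from the antisymmetric part, M21 - M12 = -4a*b12, M13 - M31 = 4a*b13, M32 - M23 = -4a*b23.
Here tr M = 189039/180625, so a^2 = (1 + tr M)/4 = 92416/180625 and a = ±304/425. Taking a = 304/425: M21 - M12 = -361152/180625, M13 - M31 = 0, M32 - M23 = 0, giving b12 = 297/425, b13 = 0, b23 = 0, i.e. R = 304/425 + 297/425*e12.
Its e12 coefficient is already positive.
Answer: 304/425 + 297/425*e12. Note: both R and -R realise this M (trace 189039/180625); the covering map identifies them, and the e12-coefficient sign is the tie-breaker.


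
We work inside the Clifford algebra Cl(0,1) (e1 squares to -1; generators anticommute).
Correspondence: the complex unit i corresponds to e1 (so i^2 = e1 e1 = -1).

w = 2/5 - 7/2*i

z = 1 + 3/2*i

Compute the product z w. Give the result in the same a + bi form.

In blades: z = 1 + 3/2*e1, w = 2/5 - 7/2*e1.
Distribute z over w term by term (generator squares from the signature, products reordered to ascending indices): (1)*w = 2/5 - 7/2*e1; (3/2*e1)*w = 21/4 + 3/5*e1.
Sum: 113/20 - 29/10*e1; translating back through the correspondence:
Answer: 113/20 - 29/10*i


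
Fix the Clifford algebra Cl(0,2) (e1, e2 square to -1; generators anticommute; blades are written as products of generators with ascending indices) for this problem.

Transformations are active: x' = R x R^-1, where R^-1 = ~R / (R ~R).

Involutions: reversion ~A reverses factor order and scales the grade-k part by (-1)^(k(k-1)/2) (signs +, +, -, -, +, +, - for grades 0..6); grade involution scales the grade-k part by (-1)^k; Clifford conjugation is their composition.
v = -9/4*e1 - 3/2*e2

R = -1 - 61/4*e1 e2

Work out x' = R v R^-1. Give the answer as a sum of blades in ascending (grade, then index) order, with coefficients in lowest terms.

~R = -1 + 61/4*e1 e2, and R ~R = 3737/16, so R^-1 = ~R / (3737/16).
R v = -165/8*e1 + 573/16*e2
Answer: 36273/14948*e1 + 8919/7474*e2


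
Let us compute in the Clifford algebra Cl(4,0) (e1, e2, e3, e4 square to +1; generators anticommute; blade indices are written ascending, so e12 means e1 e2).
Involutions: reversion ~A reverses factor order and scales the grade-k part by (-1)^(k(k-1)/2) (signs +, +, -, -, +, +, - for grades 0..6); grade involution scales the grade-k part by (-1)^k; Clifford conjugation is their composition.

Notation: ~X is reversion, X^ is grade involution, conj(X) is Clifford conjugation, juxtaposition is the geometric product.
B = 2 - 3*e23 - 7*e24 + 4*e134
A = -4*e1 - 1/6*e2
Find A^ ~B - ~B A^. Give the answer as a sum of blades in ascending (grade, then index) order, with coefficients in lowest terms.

first term: 8*e1 + 1/3*e2 + 1/2*e3 + 7/6*e4 - 16*e34 + 12*e123 + 28*e124 + 2/3*e1234
second term: 8*e1 + 1/3*e2 - 1/2*e3 - 7/6*e4 - 16*e34 + 12*e123 + 28*e124 - 2/3*e1234
Answer: e3 + 7/3*e4 + 4/3*e1234


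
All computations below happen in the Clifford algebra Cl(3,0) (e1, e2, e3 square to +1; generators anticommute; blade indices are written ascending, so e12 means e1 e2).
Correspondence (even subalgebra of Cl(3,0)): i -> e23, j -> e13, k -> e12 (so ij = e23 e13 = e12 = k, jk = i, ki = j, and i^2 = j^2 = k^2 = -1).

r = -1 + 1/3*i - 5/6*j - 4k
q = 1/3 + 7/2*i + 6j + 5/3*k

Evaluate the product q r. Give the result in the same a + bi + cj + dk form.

In blades: q = 1/3 + 5/3*e12 + 6*e13 + 7/2*e23, r = -1 - 4*e12 - 5/6*e13 + 1/3*e23.
Distribute q over r term by term (generator squares from the signature, products reordered to ascending indices): (1/3)*r = -1/3 - 4/3*e12 - 5/18*e13 + 1/9*e23; (5/3*e12)*r = 20/3 - 5/3*e12 + 5/9*e13 + 25/18*e23; (6*e13)*r = 5 - 2*e12 - 6*e13 - 24*e23; (7/2*e23)*r = -7/6 - 35/12*e12 + 14*e13 - 7/2*e23.
Sum: 61/6 - 95/12*e12 + 149/18*e13 - 26*e23; translating back through the correspondence:
Answer: 61/6 - 26i + 149/18*j - 95/12*k


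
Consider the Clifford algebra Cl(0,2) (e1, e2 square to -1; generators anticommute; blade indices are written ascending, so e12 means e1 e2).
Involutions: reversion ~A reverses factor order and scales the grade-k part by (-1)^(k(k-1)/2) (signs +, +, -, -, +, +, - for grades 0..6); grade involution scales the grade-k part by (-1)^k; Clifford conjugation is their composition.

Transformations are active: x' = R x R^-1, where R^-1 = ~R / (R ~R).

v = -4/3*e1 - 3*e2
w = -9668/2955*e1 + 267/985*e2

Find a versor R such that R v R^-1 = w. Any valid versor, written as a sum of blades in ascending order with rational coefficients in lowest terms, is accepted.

Equal squares first: v^2 = w^2 = -97/9. Then v + w = -4536/985*e1 - 2688/985*e2 is a versor taking v to w, provided it is invertible.
Answer: -4536/985*e1 - 2688/985*e2


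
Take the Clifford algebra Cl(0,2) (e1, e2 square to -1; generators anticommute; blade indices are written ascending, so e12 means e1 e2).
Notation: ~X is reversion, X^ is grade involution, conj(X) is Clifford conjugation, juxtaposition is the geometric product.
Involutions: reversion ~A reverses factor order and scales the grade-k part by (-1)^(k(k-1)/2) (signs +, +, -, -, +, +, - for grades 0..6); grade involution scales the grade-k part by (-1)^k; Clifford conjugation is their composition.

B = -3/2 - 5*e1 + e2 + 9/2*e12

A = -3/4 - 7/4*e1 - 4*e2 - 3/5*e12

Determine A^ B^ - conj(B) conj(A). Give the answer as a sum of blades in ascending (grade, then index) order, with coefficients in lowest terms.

first term: -37/40 + 441/40*e1 - 129/8*e2 - 969/40*e12
second term: -37/40 + 441/40*e1 - 129/8*e2 + 969/40*e12
Answer: -969/20*e12


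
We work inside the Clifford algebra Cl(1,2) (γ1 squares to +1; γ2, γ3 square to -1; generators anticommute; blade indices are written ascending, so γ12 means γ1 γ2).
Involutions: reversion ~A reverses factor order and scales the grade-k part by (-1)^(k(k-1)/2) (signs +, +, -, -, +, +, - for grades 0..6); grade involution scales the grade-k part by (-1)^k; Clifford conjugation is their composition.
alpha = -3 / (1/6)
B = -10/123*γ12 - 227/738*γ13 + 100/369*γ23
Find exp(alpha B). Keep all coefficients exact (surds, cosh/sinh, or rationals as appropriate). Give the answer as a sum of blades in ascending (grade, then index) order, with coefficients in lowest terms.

B^2 term by term: the squares give (-10/123)^2*(γ12)^2 + (-227/738)^2*(γ13)^2 + (100/369)^2*(γ23)^2 = 100/15129*(+1) + 51529/544644*(+1) + 10000/136161*(-1) = 1/36 (each basis 2-blade squares to minus the product of its generators' squares); cross terms between blades sharing an index anticommute and cancel. So B^2 = 1/36.
B^2 = 1/36 — the positive square puts this in the hyperbolic regime; l = 1/6, alpha*l = -3, so exp(alpha B) = cosh(-3) + (sinh(-3)/(1/6))*B = cosh(3) + (-6*sinh(3))*B.
Answer: cosh(3) + 20*sinh(3)/41*γ12 + 227*sinh(3)/123*γ13 - 200*sinh(3)/123*γ23


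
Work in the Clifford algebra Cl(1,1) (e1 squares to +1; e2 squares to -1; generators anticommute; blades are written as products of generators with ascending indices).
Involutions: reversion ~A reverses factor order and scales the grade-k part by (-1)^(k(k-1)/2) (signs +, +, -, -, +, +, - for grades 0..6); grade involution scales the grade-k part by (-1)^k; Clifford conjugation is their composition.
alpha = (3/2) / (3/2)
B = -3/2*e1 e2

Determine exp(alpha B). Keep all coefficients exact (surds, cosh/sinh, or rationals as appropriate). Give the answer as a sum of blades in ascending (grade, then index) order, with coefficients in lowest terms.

B^2 = (-3/2)^2*(e1 e2)^2 = 9/4*(+1) = 9/4 (a basis 2-blade squares to minus the product of its generators' squares).
B^2 = 9/4 — the series telescopes hyperbolically here: l = 3/2, alpha*l = 3/2, so exp(alpha B) = cosh(3/2) + (sinh(3/2)/(3/2))*B = cosh(3/2) + (2*sinh(3/2)/3)*B.
Answer: cosh(3/2) - sinh(3/2)*e1 e2


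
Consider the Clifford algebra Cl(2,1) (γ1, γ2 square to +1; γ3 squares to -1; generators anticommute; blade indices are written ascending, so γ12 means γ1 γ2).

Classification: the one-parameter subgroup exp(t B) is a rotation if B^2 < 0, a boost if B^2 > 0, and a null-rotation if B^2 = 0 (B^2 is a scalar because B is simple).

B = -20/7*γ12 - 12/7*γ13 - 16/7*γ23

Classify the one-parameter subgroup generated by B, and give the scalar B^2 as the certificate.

B^2 term by term: the squares give (-20/7)^2*(γ12)^2 + (-12/7)^2*(γ13)^2 + (-16/7)^2*(γ23)^2 = 400/49*(-1) + 144/49*(+1) + 256/49*(+1) = 0 (each basis 2-blade squares to minus the product of its generators' squares); cross terms between blades sharing an index anticommute and cancel. So B^2 = 0.
Answer: null-rotation, certificate B^2 = 0. Check the certificate: B^2 = 0, and that sign is decisive whatever form B takes.


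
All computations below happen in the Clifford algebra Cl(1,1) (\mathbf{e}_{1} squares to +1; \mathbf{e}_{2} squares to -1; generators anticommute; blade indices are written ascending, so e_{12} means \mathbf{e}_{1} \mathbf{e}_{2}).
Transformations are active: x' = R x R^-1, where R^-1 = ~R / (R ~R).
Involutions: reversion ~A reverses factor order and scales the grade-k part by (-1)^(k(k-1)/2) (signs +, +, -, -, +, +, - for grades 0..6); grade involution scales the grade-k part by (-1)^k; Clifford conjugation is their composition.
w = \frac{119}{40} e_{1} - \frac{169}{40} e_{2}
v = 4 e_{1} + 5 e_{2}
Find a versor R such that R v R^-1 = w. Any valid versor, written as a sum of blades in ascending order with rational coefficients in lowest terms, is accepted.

Since q(v) = q(w) = -9, the sum R = v + w = \frac{279}{40} e_{1} + \frac{31}{40} e_{2} does the job whenever invertible.
Answer: \frac{279}{40} e_{1} + \frac{31}{40} e_{2}


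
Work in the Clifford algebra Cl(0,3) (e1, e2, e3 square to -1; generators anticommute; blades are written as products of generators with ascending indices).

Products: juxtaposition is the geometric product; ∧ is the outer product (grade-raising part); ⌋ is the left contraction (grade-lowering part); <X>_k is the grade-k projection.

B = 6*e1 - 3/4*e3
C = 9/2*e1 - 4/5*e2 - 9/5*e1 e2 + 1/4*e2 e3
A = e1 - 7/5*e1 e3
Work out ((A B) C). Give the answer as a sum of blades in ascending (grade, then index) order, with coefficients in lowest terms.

step 1: -6 - 21/20*e1 - 42/5*e3 - 3/4*e1 e3
step 2: 189/40 - 27*e1 + 81/100*e2 - 27/8*e3 + 4581/400*e1 e2 + 189/5*e1 e3 - 957/100*e2 e3 + 5703/400*e1 e2 e3
Answer: 189/40 - 27*e1 + 81/100*e2 - 27/8*e3 + 4581/400*e1 e2 + 189/5*e1 e3 - 957/100*e2 e3 + 5703/400*e1 e2 e3


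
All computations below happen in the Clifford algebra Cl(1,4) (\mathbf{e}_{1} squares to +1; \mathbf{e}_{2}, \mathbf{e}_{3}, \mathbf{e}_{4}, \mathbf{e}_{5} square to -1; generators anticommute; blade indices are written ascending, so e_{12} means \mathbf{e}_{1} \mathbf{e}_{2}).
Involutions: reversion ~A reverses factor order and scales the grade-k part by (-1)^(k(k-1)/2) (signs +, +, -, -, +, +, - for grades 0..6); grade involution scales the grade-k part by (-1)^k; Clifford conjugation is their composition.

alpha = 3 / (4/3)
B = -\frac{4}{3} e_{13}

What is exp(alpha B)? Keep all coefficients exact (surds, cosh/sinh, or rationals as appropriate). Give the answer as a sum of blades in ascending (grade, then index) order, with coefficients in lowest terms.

B^2 = (-\frac{4}{3})^2*(e_{13})^2 = \frac{16}{9}*(+1) = \frac{16}{9} (a basis 2-blade squares to minus the product of its generators' squares).
B^2 = \frac{16}{9} — since the square is positive, the closed form is hyperbolic: l = \frac{4}{3}, alpha*l = 3, so exp(alpha B) = cosh(3) + (sinh(3)/(\frac{4}{3}))*B = \cosh{\left(3 \right)} + (\frac{3 \sinh{\left(3 \right)}}{4})*B.
Answer: \cosh{\left(3 \right)} - \sinh{\left(3 \right)} e_{13}


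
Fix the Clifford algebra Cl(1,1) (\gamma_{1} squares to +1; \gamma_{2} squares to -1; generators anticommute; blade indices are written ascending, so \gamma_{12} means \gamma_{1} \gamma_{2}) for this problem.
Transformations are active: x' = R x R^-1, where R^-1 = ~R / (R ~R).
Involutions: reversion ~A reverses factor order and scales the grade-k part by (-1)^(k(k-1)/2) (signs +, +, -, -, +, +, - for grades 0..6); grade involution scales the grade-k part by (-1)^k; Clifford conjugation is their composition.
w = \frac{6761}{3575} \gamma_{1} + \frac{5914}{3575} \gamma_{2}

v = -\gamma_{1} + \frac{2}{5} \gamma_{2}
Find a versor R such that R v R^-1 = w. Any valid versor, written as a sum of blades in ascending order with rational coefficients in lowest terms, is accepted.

R = v + w = \frac{3186}{3575} \gamma_{1} + \frac{7344}{3575} \gamma_{2} works: the equal norms (\frac{21}{25}) guarantee its sandwich swaps v into w.
Answer: \frac{3186}{3575} \gamma_{1} + \frac{7344}{3575} \gamma_{2}


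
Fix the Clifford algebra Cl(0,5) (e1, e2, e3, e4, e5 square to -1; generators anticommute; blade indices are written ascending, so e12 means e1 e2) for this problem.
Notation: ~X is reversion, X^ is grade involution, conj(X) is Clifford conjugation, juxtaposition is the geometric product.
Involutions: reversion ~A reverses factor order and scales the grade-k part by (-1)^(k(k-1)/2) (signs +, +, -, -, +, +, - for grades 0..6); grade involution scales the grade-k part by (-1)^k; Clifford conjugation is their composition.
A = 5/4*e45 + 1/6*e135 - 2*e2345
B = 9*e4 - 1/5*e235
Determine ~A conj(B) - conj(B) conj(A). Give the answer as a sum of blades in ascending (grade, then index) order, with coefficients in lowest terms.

first term: 2/5*e4 + 45/4*e5 - 1/30*e12 - 1/4*e234 + 18*e235 - 3/2*e1345
second term: -2/5*e4 - 45/4*e5 - 1/30*e12 + 1/4*e234 - 18*e235 - 3/2*e1345
Answer: 4/5*e4 + 45/2*e5 - 1/2*e234 + 36*e235


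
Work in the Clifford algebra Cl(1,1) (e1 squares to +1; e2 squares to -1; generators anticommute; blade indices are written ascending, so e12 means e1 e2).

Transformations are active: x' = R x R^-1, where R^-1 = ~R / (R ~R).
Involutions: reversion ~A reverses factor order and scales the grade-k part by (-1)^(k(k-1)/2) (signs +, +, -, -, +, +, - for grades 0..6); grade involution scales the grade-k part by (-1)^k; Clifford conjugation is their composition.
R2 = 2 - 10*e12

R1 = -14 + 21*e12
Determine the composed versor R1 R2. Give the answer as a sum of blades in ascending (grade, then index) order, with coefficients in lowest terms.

Distribute over the terms of R1 (each basis-blade product reordered to ascending indices, repeated generators contracted through their squares):
(-14) R2 = -28 + 140*e12
(21*e12) R2 = -210 + 42*e12
Summing the partial products and collecting blades:
Answer: -238 + 182*e12


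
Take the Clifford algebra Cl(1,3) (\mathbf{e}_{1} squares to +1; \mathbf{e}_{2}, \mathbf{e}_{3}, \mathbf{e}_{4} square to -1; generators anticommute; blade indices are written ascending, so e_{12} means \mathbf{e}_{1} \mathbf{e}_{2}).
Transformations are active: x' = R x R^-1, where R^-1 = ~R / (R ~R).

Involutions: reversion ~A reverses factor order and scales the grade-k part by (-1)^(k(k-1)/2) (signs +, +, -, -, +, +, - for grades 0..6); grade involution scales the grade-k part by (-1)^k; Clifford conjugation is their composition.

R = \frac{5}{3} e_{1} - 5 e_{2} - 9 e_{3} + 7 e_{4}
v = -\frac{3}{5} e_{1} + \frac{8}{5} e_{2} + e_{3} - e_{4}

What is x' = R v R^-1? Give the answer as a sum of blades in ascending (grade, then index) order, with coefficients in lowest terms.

~R = \frac{5}{3} e_{1} - 5 e_{2} - 9 e_{3} + 7 e_{4}, and R ~R = -\frac{1370}{9}, so R^-1 = ~R / (-\frac{1370}{9}).
R v = 23 - \frac{1}{3} e_{12} - \frac{56}{15} e_{13} + \frac{38}{15} e_{14} + \frac{47}{5} e_{23} - \frac{31}{5} e_{24} + 2 e_{34}
Answer: \frac{66}{685} e_{1} - \frac{61}{685} e_{2} + \frac{1178}{685} e_{3} - \frac{764}{685} e_{4}


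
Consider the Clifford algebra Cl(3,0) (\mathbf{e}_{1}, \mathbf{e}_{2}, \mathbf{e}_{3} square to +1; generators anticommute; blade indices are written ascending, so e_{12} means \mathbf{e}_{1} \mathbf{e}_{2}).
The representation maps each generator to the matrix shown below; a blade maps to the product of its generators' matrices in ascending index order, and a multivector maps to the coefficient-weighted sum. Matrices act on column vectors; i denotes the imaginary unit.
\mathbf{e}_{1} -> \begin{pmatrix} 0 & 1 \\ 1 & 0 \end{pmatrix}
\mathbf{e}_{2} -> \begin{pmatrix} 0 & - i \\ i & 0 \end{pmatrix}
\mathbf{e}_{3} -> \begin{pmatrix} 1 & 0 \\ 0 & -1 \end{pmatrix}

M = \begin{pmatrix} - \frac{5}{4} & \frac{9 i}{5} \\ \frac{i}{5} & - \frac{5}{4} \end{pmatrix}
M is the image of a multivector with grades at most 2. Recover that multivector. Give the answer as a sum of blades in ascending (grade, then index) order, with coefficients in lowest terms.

Method: 1, rho(e_{1}), rho(e_{2}), rho(e_{3}) form a trace-orthogonal basis of the 2x2 complex matrices (tr(X Y) = 2 if X = Y, else 0), so M = m0*1 + m1*rho(e_{1}) + m2*rho(e_{2}) + m3*rho(e_{3}) with m0 = tr(M)/2 = - \frac{5}{4}, m1 = tr(M rho(e_{1}))/2 = i, m2 = tr(M rho(e_{2}))/2 = - \frac{4}{5}, m3 = tr(M rho(e_{3}))/2 = 0.
Multiplying table entries, the bivector images are rho(e_{12}) = i*rho(e_{3}), rho(e_{13}) = -i*rho(e_{2}), rho(e_{23}) = i*rho(e_{1}); with real blade coefficients the real parts of m0..m3 are the coefficients of 1, e_{1}, e_{2}, e_{3} and the imaginary parts give the bivectors (e_{23}: Im m1, e_{13}: -Im m2, e_{12}: Im m3).
Answer: -\frac{5}{4} - \frac{4}{5} e_{2} + e_{23}
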